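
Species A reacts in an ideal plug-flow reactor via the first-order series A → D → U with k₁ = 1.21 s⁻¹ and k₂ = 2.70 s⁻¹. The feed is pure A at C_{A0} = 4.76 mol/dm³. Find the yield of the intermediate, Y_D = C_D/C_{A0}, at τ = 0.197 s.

For first-order series with pure A initially, C_D(τ) = k₁C_{A0}/(k₂−k₁)·(e^(−k₁τ) − e^(−k₂τ)).
e^(−k₁τ) = e^(−1.21×0.197) = e^(−0.2384) = 0.7879; e^(−k₂τ) = e^(−0.5319) = 0.5875.
C_D = 1.21×4.76/(2.70−1.21) × (0.7879−0.5875) = 3.866×0.2004 = 0.7747 mol/dm³.
Y_D = C_D/C_{A0} = 0.7747/4.76 = 0.163.

0.163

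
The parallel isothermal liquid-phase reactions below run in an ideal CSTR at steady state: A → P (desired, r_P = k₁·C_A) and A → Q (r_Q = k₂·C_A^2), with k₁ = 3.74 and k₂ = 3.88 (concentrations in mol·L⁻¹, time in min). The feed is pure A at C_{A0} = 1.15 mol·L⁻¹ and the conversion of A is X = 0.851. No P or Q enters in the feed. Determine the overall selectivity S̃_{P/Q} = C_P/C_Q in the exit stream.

Exit C_A = C_{A0}(1−X) = 1.15×0.149 = 0.1714 mol·L⁻¹.
In a CSTR the entire volume is at exit conditions, so r_P = 3.74×0.1714 = 0.6408 and r_Q = 3.88×0.1714^2 = 0.1139.
Overall selectivity = C_P/C_Q = r_Pτ/(r_Qτ) = r_P/r_Q = 5.63.

5.63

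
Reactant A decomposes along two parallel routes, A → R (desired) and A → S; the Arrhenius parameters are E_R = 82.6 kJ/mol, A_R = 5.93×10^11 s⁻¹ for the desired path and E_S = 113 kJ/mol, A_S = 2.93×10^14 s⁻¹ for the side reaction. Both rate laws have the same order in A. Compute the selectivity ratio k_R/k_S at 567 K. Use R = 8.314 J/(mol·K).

1.28

Since both paths have the same order in A, the concentration cancels and S_{R/S} = k_R/k_S = (A_R/A_S)·exp[(E_S−E_R)/(RT)].
(E_S−E_R)/(RT) = (113−82.6)×10³/(8.314×567) = 30400/4714 = 6.449.
k_R/k_S = (5.93×10^11/2.93×10^14)·exp(6.449) = 0.002024 × 632.0 = 1.28.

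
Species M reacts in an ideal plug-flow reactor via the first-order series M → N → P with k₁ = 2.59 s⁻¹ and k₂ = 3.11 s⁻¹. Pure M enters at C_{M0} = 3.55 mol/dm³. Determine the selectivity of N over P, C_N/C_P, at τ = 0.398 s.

For first-order series with pure M initially, C_N(τ) = k₁C_{M0}/(k₂−k₁)·(e^(−k₁τ) − e^(−k₂τ)).
e^(−k₁τ) = e^(−2.59×0.398) = e^(−1.031) = 0.3567; e^(−k₂τ) = e^(−1.238) = 0.2900.
C_N = 2.59×3.55/(3.11−2.59) × (0.3567−0.2900) = 17.68×0.06669 = 1.179 mol/dm³.
C_M = C_{M0}e^(−k₁τ) = 1.266 mol/dm³, so C_P = C_{M0}−C_M−C_N = 1.105 mol/dm³; C_N/C_P = 1.07.

1.07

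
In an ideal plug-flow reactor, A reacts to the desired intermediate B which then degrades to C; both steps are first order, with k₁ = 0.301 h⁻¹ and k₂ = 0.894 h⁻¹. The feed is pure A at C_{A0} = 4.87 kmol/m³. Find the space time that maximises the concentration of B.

Setting dC_B/dτ = 0 gives τ_opt = ln(k₂/k₁)/(k₂−k₁).
= ln(0.894/0.301)/(0.894−0.301) = ln(2.970)/0.5930 = 1.089/0.5930 = 1.84 h.

1.84 h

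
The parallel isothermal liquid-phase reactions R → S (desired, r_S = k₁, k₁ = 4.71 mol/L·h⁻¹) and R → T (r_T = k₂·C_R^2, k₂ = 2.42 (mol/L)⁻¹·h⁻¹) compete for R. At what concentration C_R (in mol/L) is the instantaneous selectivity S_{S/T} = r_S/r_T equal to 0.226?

S_{S/T} = (k₁/k₂)·C_R^-2 ⇒ C_R = (S·k₂/k₁)^(-0.5).
= (0.226×2.42/4.71)^(-0.5) = (0.1161)^(-0.5) = 2.93 mol/L.

2.93 mol/L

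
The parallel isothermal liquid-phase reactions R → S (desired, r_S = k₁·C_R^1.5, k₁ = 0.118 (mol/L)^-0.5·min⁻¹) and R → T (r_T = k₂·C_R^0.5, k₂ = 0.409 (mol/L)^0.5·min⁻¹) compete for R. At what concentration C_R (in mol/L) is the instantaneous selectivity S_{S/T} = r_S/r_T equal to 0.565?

S_{S/T} = (k₁/k₂)·C_R ⇒ C_R = S·k₂/k₁.
= 0.565×0.409/0.118 = 1.96 mol/L.

1.96 mol/L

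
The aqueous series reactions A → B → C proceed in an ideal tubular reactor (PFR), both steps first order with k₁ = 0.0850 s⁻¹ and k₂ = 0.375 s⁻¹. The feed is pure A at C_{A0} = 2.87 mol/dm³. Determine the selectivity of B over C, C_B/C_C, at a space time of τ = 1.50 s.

3.17

For first-order series with pure A initially, C_B(τ) = k₁C_{A0}/(k₂−k₁)·(e^(−k₁τ) − e^(−k₂τ)).
e^(−k₁τ) = e^(−0.0850×1.50) = e^(−0.1275) = 0.8803; e^(−k₂τ) = e^(−0.5625) = 0.5698.
C_B = 0.0850×2.87/(0.375−0.0850) × (0.8803−0.5698) = 0.8412×0.3105 = 0.2612 mol/dm³.
C_A = C_{A0}e^(−k₁τ) = 2.526 mol/dm³, so C_C = C_{A0}−C_A−C_B = 0.08235 mol/dm³; C_B/C_C = 3.17.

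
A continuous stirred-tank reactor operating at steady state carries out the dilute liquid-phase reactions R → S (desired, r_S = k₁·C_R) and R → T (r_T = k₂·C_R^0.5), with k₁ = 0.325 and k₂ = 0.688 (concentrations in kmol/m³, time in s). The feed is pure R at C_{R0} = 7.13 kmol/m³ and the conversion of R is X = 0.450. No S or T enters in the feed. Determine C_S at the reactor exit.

1.55 kmol/m³

Exit C_R = C_{R0}(1−X) = 7.13×0.550 = 3.922 kmol/m³.
In a CSTR the entire volume is at exit conditions, so r_S = 0.325×3.922 = 1.274 and r_T = 0.688×3.922^0.5 = 1.362.
Fraction of consumed R going to S: r_S/(r_S+r_T) = 0.4833.
C_S = 0.4833·C_{R0}·X = 0.4833×7.13×0.450 = 1.55 kmol/m³.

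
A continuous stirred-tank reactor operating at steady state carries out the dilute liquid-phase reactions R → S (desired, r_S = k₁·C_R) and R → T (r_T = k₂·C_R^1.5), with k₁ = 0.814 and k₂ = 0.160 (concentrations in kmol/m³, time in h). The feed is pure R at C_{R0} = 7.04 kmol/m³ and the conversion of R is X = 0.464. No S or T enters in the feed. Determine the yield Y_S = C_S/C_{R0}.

0.336

Exit C_R = C_{R0}(1−X) = 7.04×0.536 = 3.773 kmol/m³.
In a CSTR the entire volume is at exit conditions, so r_S = 0.814×3.773 = 3.072 and r_T = 0.160×3.773^1.5 = 1.173.
Fraction of consumed R going to S: r_S/(r_S+r_T) = 0.7237.
C_S = 0.7237·C_{R0}·X = 0.7237×7.04×0.464 = 2.36 kmol/m³; Y_S = C_S/C_{R0} = 0.336.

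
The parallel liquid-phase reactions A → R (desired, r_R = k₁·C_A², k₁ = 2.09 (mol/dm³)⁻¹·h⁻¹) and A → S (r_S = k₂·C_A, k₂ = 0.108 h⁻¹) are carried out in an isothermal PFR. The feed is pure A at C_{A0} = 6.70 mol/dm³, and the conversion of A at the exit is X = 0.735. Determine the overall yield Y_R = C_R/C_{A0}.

0.725

C_A = C_{A0}(1−X) = 1.776 mol/dm³.
Along a PFR/batch, dC_S/dC_A = −r_S/(r_R+r_S) = −k₂/(k₂+k₁·C_A).
Integrating from C_{A0} to C_A: C_S = (0.108/2.09)·ln[(0.108+2.09·6.70)/(0.108+2.09·1.78)] = 0.05167·ln(14.11/3.819) = 0.06754 mol/dm³.
Then C_R = (C_{A0}−C_A) − C_S = 4.925 − 0.06754 = 4.857 mol/dm³.
Y_R = C_R/C_{A0} = 4.857/6.70 = 0.725.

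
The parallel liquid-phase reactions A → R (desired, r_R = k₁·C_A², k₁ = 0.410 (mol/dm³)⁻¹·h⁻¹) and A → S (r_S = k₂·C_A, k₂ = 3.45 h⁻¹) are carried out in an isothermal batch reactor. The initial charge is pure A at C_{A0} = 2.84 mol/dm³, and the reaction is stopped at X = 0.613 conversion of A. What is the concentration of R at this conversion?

0.327 mol/dm³

C_A = C_{A0}(1−X) = 1.099 mol/dm³.
Along a PFR/batch, dC_S/dC_A = −r_S/(r_R+r_S) = −k₂/(k₂+k₁·C_A).
Integrating from C_{A0} to C_A: C_S = (3.45/0.410)·ln[(3.45+0.410·2.84)/(3.45+0.410·1.10)] = 8.415·ln(4.614/3.901) = 1.414 mol/dm³.
Then C_R = (C_{A0}−C_A) − C_S = 1.741 − 1.414 = 0.3269 mol/dm³.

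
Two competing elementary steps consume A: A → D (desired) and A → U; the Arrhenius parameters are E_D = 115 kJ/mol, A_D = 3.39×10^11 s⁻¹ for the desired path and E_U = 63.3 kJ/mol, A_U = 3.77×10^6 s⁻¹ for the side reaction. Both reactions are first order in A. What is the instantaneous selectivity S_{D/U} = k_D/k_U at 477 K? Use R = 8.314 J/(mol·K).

0.196

k_D/k_U = (A_D/A_U)·exp[−(E_D−E_U)/(RT)] = (A_D/A_U)·exp[(E_U−E_D)/(RT)].
(E_U−E_D)/(RT) = (63.3−115)×10³/(8.314×477) = -51700/3966 = -13.04.
k_D/k_U = (3.39×10^11/3.77×10^6)·exp(-13.04) = 89920 × 2.179×10^-6 = 0.196.
Since E_D > E_U, raising the temperature improves selectivity toward D.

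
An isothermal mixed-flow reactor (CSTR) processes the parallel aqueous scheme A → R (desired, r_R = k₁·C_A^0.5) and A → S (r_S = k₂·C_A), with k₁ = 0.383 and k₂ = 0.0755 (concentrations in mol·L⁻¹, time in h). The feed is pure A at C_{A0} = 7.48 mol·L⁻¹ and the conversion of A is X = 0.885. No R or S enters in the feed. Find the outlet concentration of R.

Exit C_A = C_{A0}(1−X) = 7.48×0.115 = 0.8602 mol·L⁻¹.
Rates in a CSTR are evaluated at the outlet concentration: r_R = 0.383×0.8602^0.5 = 0.3552, r_S = 0.0755×0.8602 = 0.06495.
Fraction of consumed A going to R: r_R/(r_R+r_S) = 0.8454.
C_R = 0.8454·C_{A0}·X = 0.8454×7.48×0.885 = 5.60 mol·L⁻¹.

5.60 mol·L⁻¹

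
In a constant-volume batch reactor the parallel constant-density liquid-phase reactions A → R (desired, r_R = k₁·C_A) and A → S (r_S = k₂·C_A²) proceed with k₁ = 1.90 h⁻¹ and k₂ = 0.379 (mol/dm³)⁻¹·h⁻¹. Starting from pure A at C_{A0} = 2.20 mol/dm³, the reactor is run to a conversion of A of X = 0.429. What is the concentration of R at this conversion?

0.703 mol/dm³

C_A = C_{A0}(1−X) = 1.256 mol/dm³.
Along a PFR/batch, dC_R/dC_A = −r_R/(r_R+r_S) = −k₁/(k₁+k₂·C_A).
Integrating from C_{A0} to C_A: C_R = (1.90/0.379)·ln[(1.90+0.379·2.20)/(1.90+0.379·1.26)] = 5.013·ln(2.734/2.376) = 0.7030 mol/dm³.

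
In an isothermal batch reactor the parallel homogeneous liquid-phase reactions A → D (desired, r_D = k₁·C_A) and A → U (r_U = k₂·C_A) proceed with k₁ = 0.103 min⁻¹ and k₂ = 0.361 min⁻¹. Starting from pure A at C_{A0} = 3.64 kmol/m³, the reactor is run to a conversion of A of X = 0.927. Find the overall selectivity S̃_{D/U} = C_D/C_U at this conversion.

0.285

C_A = C_{A0}(1−X) = 0.2657 kmol/m³.
Both paths are first order in A, so the instantaneous fraction to D is constant: dC_D/d(−C_A) = k₁/(k₁+k₂) = 0.2220.
C_D = 0.2220·(C_{A0}−C_A) = 0.2220×3.374 = 0.749 kmol/m³.
C_U = (C_{A0}−C_A)−C_D = 2.625 kmol/m³; S̃_{D/U} = 0.7490/2.625 = 0.285.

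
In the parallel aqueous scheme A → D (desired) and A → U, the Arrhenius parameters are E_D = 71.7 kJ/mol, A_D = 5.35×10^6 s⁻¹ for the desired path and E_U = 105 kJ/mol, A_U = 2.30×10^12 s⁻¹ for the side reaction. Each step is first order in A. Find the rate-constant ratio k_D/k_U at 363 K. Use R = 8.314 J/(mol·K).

With equal orders, S_{D/U} = k_D/k_U = (A_D/A_U)·exp[(E_U−E_D)/(RT)].
(E_U−E_D)/(RT) = (105−71.7)×10³/(8.314×363) = 33300/3018 = 11.03.
k_D/k_U = (5.35×10^6/2.30×10^12)·exp(11.03) = 2.326×10^-6 × 61936 = 0.144.
Since E_D < E_U, lowering the temperature improves selectivity toward D.

0.144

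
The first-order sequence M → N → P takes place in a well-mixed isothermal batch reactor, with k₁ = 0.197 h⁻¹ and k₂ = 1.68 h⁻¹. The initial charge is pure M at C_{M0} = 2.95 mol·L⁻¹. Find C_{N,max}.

0.260 mol·L⁻¹

For a first-order series the maximum intermediate yield is C_{N,max}/C_{M0} = (k₁/k₂)^[k₂/(k₂−k₁)].
= (0.197/1.68)^(1.68/(1.68−0.197)) = (0.1173)^(1.133) = 0.08821.
C_{N,max} = 0.08821×2.95 = 0.260 mol·L⁻¹.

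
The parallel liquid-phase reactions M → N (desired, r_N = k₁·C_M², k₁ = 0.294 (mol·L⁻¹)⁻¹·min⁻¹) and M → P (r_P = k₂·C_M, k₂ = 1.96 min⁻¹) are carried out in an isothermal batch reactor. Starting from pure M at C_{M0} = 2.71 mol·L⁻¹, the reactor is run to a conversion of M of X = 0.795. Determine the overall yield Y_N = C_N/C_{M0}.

C_M = C_{M0}(1−X) = 0.5555 mol·L⁻¹.
Along a PFR/batch, dC_P/dC_M = −r_P/(r_N+r_P) = −k₂/(k₂+k₁·C_M).
Integrating from C_{M0} to C_M: C_P = (1.96/0.294)·ln[(1.96+0.294·2.71)/(1.96+0.294·0.556)] = 6.667·ln(2.757/2.123) = 1.740 mol·L⁻¹.
Then C_N = (C_{M0}−C_M) − C_P = 2.154 − 1.740 = 0.4140 mol·L⁻¹.
Y_N = C_N/C_{M0} = 0.4140/2.71 = 0.153.

0.153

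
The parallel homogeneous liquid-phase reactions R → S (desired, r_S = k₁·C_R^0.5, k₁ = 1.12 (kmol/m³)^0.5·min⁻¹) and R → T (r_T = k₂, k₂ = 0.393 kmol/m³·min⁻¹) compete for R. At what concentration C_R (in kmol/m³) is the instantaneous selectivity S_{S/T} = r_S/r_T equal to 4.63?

2.64 kmol/m³

S_{S/T} = (k₁/k₂)·C_R^0.5 ⇒ C_R = (S·k₂/k₁)^(2).
= (4.63×0.393/1.12)^(2) = (1.625)^(2) = 2.64 kmol/m³.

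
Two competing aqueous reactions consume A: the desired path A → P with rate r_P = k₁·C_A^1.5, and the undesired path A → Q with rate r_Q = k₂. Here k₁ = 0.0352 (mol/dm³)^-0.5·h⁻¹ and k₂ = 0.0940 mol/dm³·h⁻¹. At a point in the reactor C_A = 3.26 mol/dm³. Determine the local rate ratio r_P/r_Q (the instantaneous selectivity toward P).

S_{P/Q} = r_P/r_Q = (k₁·C_A^1.5)/(k₂) = (k₁/k₂)·C_A^1.5.
= (0.0352×3.260^1.5) / (0.0940) = 0.2072/0.09400 = 2.20.
Since the desired path is higher order in A, keeping C_A high (PFR or concentrated feed) favours P.

2.20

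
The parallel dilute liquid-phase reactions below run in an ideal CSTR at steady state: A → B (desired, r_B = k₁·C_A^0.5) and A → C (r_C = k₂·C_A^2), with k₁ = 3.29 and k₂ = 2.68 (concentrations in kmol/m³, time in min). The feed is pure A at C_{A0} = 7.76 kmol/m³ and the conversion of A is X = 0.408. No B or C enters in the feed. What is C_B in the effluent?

Exit C_A = C_{A0}(1−X) = 7.76×0.592 = 4.594 kmol/m³.
In a CSTR the entire volume is at exit conditions, so r_B = 3.29×4.594^0.5 = 7.052 and r_C = 2.68×4.594^2 = 56.56.
Fraction of consumed A going to B: r_B/(r_B+r_C) = 0.1109.
C_B = 0.1109·C_{A0}·X = 0.1109×7.76×0.408 = 0.351 kmol/m³.

0.351 kmol/m³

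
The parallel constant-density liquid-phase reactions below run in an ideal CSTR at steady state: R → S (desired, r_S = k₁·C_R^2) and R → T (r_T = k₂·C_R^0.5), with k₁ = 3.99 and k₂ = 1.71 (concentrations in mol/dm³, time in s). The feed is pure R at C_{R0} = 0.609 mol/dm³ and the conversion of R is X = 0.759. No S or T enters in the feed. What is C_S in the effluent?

Exit C_R = C_{R0}(1−X) = 0.609×0.241 = 0.1468 mol/dm³.
In a CSTR the entire volume is at exit conditions, so r_S = 3.99×0.1468^2 = 0.08595 and r_T = 1.71×0.1468^0.5 = 0.6551.
Fraction of consumed R going to S: r_S/(r_S+r_T) = 0.1160.
C_S = 0.1160·C_{R0}·X = 0.1160×0.609×0.759 = 0.0536 mol/dm³.

0.0536 mol/dm³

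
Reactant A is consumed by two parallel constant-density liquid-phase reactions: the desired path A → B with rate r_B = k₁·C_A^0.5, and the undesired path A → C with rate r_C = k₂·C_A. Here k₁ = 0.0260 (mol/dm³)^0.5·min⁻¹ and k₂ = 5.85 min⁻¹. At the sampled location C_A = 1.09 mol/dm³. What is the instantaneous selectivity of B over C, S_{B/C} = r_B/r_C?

S_{B/C} = r_B/r_C = (k₁·C_A^0.5)/(k₂·C_A) = (k₁/k₂)·C_A^-0.5.
= (0.0260×1.090^0.5) / (5.85×1.090) = 0.02714/6.377 = 0.00426.
The undesired path is higher order in A, so low C_A (CSTR or dilute feed) favours B.

0.00426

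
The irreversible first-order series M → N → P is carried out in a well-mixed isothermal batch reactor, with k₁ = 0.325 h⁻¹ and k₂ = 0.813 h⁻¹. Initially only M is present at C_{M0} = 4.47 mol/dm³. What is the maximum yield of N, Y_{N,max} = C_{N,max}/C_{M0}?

For a first-order series the maximum intermediate yield is C_{N,max}/C_{M0} = (k₁/k₂)^[k₂/(k₂−k₁)].
= (0.325/0.813)^(0.813/(0.813−0.325)) = (0.3998)^(1.666) = 0.2171.

0.217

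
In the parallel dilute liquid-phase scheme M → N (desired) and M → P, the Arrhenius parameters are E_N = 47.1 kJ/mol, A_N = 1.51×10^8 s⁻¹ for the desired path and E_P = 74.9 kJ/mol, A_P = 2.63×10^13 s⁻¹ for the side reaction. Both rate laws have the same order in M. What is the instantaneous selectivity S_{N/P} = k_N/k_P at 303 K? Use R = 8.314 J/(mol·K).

Since both paths have the same order in M, the concentration cancels and S_{N/P} = k_N/k_P = (A_N/A_P)·exp[(E_P−E_N)/(RT)].
(E_P−E_N)/(RT) = (74.9−47.1)×10³/(8.314×303) = 27800/2519 = 11.04.
k_N/k_P = (1.51×10^8/2.63×10^13)·exp(11.04) = 5.741×10^-6 × 62038 = 0.356.
Since E_N < E_P, lowering the temperature improves selectivity toward N.

0.356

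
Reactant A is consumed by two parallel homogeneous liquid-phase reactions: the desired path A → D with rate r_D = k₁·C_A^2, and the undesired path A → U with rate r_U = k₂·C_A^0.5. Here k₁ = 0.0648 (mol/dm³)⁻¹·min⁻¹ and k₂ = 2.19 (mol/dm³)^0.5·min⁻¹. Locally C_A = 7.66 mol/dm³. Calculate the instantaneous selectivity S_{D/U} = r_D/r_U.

0.627

S_{D/U} = r_D/r_U = (k₁·C_A^2)/(k₂·C_A^0.5) = (k₁/k₂)·C_A^1.5.
= (0.0648×7.660^2) / (2.19×7.660^0.5) = 3.802/6.061 = 0.627.
Since the desired path is higher order in A, keeping C_A high (PFR or concentrated feed) favours D.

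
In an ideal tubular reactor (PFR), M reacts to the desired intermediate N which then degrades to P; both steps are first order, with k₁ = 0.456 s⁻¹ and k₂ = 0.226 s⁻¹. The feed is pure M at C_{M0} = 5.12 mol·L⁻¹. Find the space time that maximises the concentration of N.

3.05 s

For first-order series the maximum of C_N occurs at τ_opt = ln(k₂/k₁)/(k₂−k₁).
= ln(0.226/0.456)/(0.226−0.456) = ln(0.4956)/-0.2300 = -0.7020/-0.2300 = 3.05 s.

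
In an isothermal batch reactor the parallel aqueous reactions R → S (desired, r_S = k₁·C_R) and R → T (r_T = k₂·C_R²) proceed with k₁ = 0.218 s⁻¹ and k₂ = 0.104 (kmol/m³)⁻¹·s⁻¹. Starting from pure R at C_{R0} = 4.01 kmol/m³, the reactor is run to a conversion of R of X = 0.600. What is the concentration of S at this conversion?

1.05 kmol/m³

C_R = C_{R0}(1−X) = 1.604 kmol/m³.
Along a PFR/batch, dC_S/dC_R = −r_S/(r_S+r_T) = −k₁/(k₁+k₂·C_R).
Integrating from C_{R0} to C_R: C_S = (0.218/0.104)·ln[(0.218+0.104·4.01)/(0.218+0.104·1.60)] = 2.096·ln(0.6350/0.3848) = 1.050 kmol/m³.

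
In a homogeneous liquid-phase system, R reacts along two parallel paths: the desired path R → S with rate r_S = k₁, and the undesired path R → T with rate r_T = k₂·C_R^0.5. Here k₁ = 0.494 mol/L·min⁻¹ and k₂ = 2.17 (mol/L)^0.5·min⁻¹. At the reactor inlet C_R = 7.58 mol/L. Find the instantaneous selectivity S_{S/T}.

S_{S/T} = r_S/r_T = (k₁)/(k₂·C_R^0.5) = (k₁/k₂)·C_R^-0.5.
= (0.494) / (2.17×7.580^0.5) = 0.4940/5.974 = 0.0827.
The undesired path is higher order in R, so low C_R (CSTR or dilute feed) favours S.

0.0827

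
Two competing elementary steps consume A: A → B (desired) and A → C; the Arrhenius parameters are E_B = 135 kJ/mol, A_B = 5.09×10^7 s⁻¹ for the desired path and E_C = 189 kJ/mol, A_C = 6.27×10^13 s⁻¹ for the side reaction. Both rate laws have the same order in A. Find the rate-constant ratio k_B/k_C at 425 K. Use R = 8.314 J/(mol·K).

3.52

With equal orders, S_{B/C} = k_B/k_C = (A_B/A_C)·exp[(E_C−E_B)/(RT)].
(E_C−E_B)/(RT) = (189−135)×10³/(8.314×425) = 54000/3533 = 15.28.
k_B/k_C = (5.09×10^7/6.27×10^13)·exp(15.28) = 8.118×10^-7 × 4.336×10^6 = 3.52.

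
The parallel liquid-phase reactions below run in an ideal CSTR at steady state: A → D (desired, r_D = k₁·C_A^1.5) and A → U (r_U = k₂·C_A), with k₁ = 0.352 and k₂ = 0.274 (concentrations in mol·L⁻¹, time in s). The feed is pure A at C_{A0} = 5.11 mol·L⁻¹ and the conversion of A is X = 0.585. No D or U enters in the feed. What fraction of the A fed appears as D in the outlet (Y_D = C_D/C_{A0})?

Exit C_A = C_{A0}(1−X) = 5.11×0.415 = 2.121 mol·L⁻¹.
Rates in a CSTR are evaluated at the outlet concentration: r_D = 0.352×2.121^1.5 = 1.087, r_U = 0.274×2.121 = 0.5811.
Fraction of consumed A going to D: r_D/(r_D+r_U) = 0.6517.
C_D = 0.6517·C_{A0}·X = 0.6517×5.11×0.585 = 1.95 mol·L⁻¹; Y_D = C_D/C_{A0} = 0.381.

0.381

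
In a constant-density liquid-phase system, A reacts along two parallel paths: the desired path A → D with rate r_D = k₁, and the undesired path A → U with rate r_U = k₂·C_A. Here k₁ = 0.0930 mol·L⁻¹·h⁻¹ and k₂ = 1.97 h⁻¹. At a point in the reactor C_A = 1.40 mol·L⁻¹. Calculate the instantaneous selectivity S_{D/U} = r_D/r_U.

S_{D/U} = r_D/r_U = (k₁)/(k₂·C_A) = (k₁/k₂)·C_A⁻¹.
= (0.0930) / (1.97×1.400) = 0.09300/2.758 = 0.0337.

0.0337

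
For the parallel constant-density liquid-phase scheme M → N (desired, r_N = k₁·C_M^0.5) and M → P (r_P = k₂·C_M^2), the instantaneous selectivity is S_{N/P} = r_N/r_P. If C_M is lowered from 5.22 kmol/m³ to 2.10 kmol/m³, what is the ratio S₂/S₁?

S_{N/P} = (k₁/k₂)·C_M^-1.5, so S₂/S₁ = (C_{M,2}/C_{M,1})^-1.5.
= (2.10/5.22)^(-1.5) = (0.4023)^(-1.5) = 3.92.
Selectivity toward N rises as C_M falls — low-concentration operation is favoured.

3.92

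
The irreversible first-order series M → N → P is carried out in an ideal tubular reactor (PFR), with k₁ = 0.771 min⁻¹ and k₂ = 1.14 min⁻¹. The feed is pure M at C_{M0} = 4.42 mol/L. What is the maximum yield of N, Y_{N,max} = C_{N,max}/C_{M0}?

0.299

At the optimum, C_{N,max}/C_{M0} = (k₁/k₂)^[k₂/(k₂−k₁)].
= (0.771/1.14)^(1.14/(1.14−0.771)) = (0.6763)^(3.089) = 0.2987.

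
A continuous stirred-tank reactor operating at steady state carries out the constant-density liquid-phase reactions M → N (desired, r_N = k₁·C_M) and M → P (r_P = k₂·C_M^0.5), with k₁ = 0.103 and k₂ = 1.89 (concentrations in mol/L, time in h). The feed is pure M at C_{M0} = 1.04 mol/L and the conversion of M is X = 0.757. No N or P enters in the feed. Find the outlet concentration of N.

Exit C_M = C_{M0}(1−X) = 1.04×0.243 = 0.2527 mol/L.
In a CSTR the entire volume is at exit conditions, so r_N = 0.103×0.2527 = 0.02603 and r_P = 1.89×0.2527^0.5 = 0.9501.
Fraction of consumed M going to N: r_N/(r_N+r_P) = 0.02667.
C_N = 0.02667·C_{M0}·X = 0.02667×1.04×0.757 = 0.0210 mol/L.

0.0210 mol/L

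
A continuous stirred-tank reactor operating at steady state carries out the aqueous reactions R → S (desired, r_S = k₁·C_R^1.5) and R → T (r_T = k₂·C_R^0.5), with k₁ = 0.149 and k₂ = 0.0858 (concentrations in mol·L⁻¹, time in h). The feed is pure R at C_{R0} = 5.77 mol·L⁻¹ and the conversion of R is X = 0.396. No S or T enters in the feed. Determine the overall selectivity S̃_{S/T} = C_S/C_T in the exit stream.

6.05

Exit C_R = C_{R0}(1−X) = 5.77×0.604 = 3.485 mol·L⁻¹.
Rates in a CSTR are evaluated at the outlet concentration: r_S = 0.149×3.485^1.5 = 0.9694, r_T = 0.0858×3.485^0.5 = 0.1602.
Overall selectivity = C_S/C_T = r_Sτ/(r_Tτ) = r_S/r_T = 6.05.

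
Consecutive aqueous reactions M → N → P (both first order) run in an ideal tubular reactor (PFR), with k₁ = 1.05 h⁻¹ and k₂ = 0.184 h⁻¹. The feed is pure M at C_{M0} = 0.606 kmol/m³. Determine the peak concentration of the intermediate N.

At the optimum, C_{N,max}/C_{M0} = (k₁/k₂)^[k₂/(k₂−k₁)].
= (1.05/0.184)^(0.184/(0.184−1.05)) = (5.707)^(-0.2125) = 0.6907.
C_{N,max} = 0.6907×0.606 = 0.419 kmol/m³.

0.419 kmol/m³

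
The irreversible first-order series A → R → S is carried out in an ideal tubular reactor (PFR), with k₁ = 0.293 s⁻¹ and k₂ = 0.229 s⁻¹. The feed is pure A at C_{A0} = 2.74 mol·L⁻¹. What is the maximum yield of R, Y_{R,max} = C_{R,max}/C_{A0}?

Evaluating C_R at τ_opt = ln(k₂/k₁)/(k₂−k₁) gives C_{R,max}/C_{A0} = (k₁/k₂)^[k₂/(k₂−k₁)].
= (0.293/0.229)^(0.229/(0.229−0.293)) = (1.279)^(-3.578) = 0.4140.

0.414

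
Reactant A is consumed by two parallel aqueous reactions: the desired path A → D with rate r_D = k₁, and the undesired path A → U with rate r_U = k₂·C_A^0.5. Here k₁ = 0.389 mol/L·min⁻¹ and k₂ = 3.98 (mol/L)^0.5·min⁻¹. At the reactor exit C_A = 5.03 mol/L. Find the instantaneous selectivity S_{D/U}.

S_{D/U} = r_D/r_U = (k₁)/(k₂·C_A^0.5) = (k₁/k₂)·C_A^-0.5.
= (0.389) / (3.98×5.030^0.5) = 0.3890/8.926 = 0.0436.
The undesired path is higher order in A, so low C_A (CSTR or dilute feed) favours D.

0.0436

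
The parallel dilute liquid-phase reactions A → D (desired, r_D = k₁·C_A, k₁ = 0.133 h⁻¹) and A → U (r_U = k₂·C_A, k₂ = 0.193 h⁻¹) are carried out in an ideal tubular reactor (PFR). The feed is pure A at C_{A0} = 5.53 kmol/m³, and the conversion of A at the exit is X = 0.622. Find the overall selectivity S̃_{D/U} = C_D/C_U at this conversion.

C_A = C_{A0}(1−X) = 2.090 kmol/m³.
Both paths are first order in A, so the instantaneous fraction to D is constant: dC_D/d(−C_A) = k₁/(k₁+k₂) = 0.4080.
C_D = 0.4080·(C_{A0}−C_A) = 0.4080×3.440 = 1.40 kmol/m³.
C_U = (C_{A0}−C_A)−C_D = 2.036 kmol/m³; S̃_{D/U} = 1.403/2.036 = 0.689.

0.689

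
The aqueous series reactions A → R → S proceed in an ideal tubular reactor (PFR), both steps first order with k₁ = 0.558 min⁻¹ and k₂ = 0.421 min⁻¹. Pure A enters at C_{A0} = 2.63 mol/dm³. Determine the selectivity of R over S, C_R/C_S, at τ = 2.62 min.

1.13

For first-order series with pure A initially, C_R(τ) = k₁C_{A0}/(k₂−k₁)·(e^(−k₁τ) − e^(−k₂τ)).
e^(−k₁τ) = e^(−0.558×2.62) = e^(−1.462) = 0.2318; e^(−k₂τ) = e^(−1.103) = 0.3319.
C_R = 0.558×2.63/(0.421−0.558) × (0.2318−0.3319) = (-10.71)×(-0.1001) = 1.072 mol/dm³.
C_A = C_{A0}e^(−k₁τ) = 0.6096 mol/dm³, so C_S = C_{A0}−C_A−C_R = 0.9483 mol/dm³; C_R/C_S = 1.13.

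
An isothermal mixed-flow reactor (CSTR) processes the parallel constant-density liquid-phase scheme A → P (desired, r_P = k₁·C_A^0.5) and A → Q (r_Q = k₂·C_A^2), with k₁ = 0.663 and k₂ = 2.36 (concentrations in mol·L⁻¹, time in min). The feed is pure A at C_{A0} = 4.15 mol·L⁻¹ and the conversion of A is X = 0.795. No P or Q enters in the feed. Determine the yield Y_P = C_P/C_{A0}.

0.210

Exit C_A = C_{A0}(1−X) = 4.15×0.205 = 0.8507 mol·L⁻¹.
In a CSTR the entire volume is at exit conditions, so r_P = 0.663×0.8507^0.5 = 0.6115 and r_Q = 2.36×0.8507^2 = 1.708.
Fraction of consumed A going to P: r_P/(r_P+r_Q) = 0.2636.
C_P = 0.2636·C_{A0}·X = 0.2636×4.15×0.795 = 0.870 mol·L⁻¹; Y_P = C_P/C_{A0} = 0.210.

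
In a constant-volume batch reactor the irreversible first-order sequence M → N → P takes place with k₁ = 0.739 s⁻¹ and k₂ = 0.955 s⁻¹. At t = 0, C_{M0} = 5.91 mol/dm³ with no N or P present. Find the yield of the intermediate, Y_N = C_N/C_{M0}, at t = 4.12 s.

Solving the coupled first-order balances gives C_N(t) = [k₁/(k₂−k₁)]·C_{M0}·(e^(−k₁t) − e^(−k₂t)).
e^(−k₁t) = e^(−0.739×4.12) = e^(−3.045) = 0.04761; e^(−k₂t) = e^(−3.935) = 0.01955.
C_N = 0.739×5.91/(0.955−0.739) × (0.04761−0.01955) = 20.22×0.02806 = 0.5673 mol/dm³.
Y_N = C_N/C_{M0} = 0.5673/5.91 = 0.0960.

0.0960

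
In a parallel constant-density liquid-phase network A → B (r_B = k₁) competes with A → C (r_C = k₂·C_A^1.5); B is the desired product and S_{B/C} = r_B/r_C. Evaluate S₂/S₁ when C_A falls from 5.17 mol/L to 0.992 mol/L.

11.9

S_{B/C} = (k₁/k₂)·C_A^-1.5, so S₂/S₁ = (C_{A,2}/C_{A,1})^-1.5.
= (0.992/5.17)^(-1.5) = (0.1919)^(-1.5) = 11.9.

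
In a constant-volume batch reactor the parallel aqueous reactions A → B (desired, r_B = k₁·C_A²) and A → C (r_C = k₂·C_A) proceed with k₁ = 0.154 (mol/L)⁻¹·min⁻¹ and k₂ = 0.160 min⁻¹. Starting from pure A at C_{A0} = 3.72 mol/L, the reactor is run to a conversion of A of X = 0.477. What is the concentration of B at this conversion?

1.29 mol/L

C_A = C_{A0}(1−X) = 1.946 mol/L.
Along a PFR/batch, dC_C/dC_A = −r_C/(r_B+r_C) = −k₂/(k₂+k₁·C_A).
Integrating from C_{A0} to C_A: C_C = (0.160/0.154)·ln[(0.160+0.154·3.72)/(0.160+0.154·1.95)] = 1.039·ln(0.7329/0.4596) = 0.4848 mol/L.
Then C_B = (C_{A0}−C_A) − C_C = 1.774 − 0.4848 = 1.290 mol/L.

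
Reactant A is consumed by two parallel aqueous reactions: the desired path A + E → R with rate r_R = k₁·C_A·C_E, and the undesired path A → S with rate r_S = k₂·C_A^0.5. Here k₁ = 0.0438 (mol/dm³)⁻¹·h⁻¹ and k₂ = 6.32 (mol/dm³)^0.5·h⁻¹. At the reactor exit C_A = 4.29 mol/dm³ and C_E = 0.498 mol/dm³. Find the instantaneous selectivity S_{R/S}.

0.00715

S_{R/S} = r_R/r_S = (k₁·C_A·C_E)/(k₂·C_A^0.5) = (k₁/k₂)·C_A^0.5·C_E.
= (0.0438×4.290×0.4980) / (6.32×4.290^0.5) = 0.09358/13.09 = 0.00715.
Since the desired path is higher order in A, keeping C_A high (PFR or concentrated feed) favours R.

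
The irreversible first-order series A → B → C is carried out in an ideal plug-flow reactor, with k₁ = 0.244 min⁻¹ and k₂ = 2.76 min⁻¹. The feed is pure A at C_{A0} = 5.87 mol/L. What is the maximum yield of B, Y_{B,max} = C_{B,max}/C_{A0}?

At the optimum, C_{B,max}/C_{A0} = (k₁/k₂)^[k₂/(k₂−k₁)].
= (0.244/2.76)^(2.76/(2.76−0.244)) = (0.08841)^(1.097) = 0.06987.

0.0699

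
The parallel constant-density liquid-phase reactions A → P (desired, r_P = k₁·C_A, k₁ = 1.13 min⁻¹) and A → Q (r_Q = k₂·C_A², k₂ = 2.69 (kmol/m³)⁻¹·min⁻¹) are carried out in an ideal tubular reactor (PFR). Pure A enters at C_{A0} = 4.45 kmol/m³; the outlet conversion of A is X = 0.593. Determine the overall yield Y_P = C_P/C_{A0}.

0.0737

C_A = C_{A0}(1−X) = 1.811 kmol/m³.
Along a PFR/batch, dC_P/dC_A = −r_P/(r_P+r_Q) = −k₁/(k₁+k₂·C_A).
Integrating from C_{A0} to C_A: C_P = (1.13/2.69)·ln[(1.13+2.69·4.45)/(1.13+2.69·1.81)] = 0.4201·ln(13.10/6.002) = 0.3279 kmol/m³.
Y_P = C_P/C_{A0} = 0.3279/4.45 = 0.0737.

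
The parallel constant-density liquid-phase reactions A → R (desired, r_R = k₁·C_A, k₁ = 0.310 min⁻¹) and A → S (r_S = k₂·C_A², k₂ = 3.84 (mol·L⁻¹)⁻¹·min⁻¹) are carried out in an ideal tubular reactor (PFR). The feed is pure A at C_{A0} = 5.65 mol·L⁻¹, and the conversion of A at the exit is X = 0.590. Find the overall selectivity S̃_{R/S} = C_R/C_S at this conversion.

C_A = C_{A0}(1−X) = 2.317 mol·L⁻¹.
Along a PFR/batch, dC_R/dC_A = −r_R/(r_R+r_S) = −k₁/(k₁+k₂·C_A).
Integrating from C_{A0} to C_A: C_R = (0.310/3.84)·ln[(0.310+3.84·5.65)/(0.310+3.84·2.32)] = 0.08073·ln(22.01/9.205) = 0.07036 mol·L⁻¹.
C_S = (C_{A0}−C_A)−C_R = 3.263 mol·L⁻¹; S̃_{R/S} = 0.07036/3.263 = 0.0216.

0.0216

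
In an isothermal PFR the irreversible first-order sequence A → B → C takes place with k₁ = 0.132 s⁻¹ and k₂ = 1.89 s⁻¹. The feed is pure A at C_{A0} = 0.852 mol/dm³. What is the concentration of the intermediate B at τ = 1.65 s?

0.0486 mol/dm³

The intermediate concentration in a first-order A→B→C sequence is C_B = k₁C_{A0}(e^(−k₁τ) − e^(−k₂τ))/(k₂−k₁).
e^(−k₁τ) = e^(−0.132×1.65) = e^(−0.2178) = 0.8043; e^(−k₂τ) = e^(−3.118) = 0.04422.
C_B = 0.132×0.852/(1.89−0.132) × (0.8043−0.04422) = 0.06397×0.7601 = 0.04862 mol/dm³.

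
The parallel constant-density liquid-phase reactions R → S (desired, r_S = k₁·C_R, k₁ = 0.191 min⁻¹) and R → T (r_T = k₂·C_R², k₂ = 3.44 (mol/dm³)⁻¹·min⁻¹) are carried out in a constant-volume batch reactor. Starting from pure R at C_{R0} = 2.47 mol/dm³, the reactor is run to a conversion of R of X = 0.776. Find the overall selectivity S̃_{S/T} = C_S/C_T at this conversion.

0.0430

C_R = C_{R0}(1−X) = 0.5533 mol/dm³.
Along a PFR/batch, dC_S/dC_R = −r_S/(r_S+r_T) = −k₁/(k₁+k₂·C_R).
Integrating from C_{R0} to C_R: C_S = (0.191/3.44)·ln[(0.191+3.44·2.47)/(0.191+3.44·0.553)] = 0.05552·ln(8.688/2.094) = 0.07899 mol/dm³.
C_T = (C_{R0}−C_R)−C_S = 1.838 mol/dm³; S̃_{S/T} = 0.07899/1.838 = 0.0430.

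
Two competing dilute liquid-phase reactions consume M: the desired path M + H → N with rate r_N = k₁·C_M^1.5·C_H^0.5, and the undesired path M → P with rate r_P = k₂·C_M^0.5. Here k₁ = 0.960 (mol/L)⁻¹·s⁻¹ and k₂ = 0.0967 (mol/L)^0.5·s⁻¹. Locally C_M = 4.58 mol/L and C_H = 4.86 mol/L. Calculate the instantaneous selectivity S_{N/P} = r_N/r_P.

S_{N/P} = r_N/r_P = (k₁·C_M^1.5·C_H^0.5)/(k₂·C_M^0.5) = (k₁/k₂)·C_M·C_H^0.5.
= (0.960×4.580^1.5×4.860^0.5) / (0.0967×4.580^0.5) = 20.74/0.2069 = 100.

100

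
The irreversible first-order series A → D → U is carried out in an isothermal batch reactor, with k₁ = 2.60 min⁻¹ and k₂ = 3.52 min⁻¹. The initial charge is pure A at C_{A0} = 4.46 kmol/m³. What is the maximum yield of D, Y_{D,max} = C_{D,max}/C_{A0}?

0.314

At the optimum, C_{D,max}/C_{A0} = (k₁/k₂)^[k₂/(k₂−k₁)].
= (2.60/3.52)^(3.52/(3.52−2.60)) = (0.7386)^(3.826) = 0.3138.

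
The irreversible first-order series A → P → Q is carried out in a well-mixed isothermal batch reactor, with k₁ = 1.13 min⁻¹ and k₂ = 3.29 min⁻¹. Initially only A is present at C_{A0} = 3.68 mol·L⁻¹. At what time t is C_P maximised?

0.495 min

For first-order series the maximum of C_P occurs at t_opt = ln(k₂/k₁)/(k₂−k₁).
= ln(3.29/1.13)/(3.29−1.13) = ln(2.912)/2.160 = 1.069/2.160 = 0.495 min.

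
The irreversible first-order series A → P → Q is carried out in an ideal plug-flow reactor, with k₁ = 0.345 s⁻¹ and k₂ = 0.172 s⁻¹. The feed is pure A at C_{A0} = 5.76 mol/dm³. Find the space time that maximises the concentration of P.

The intermediate peaks when r₁ = r₂, i.e. k₁e^(−k₁τ) = k₂e^(−k₂τ), giving τ_opt = ln(k₂/k₁)/(k₂−k₁).
= ln(0.172/0.345)/(0.172−0.345) = ln(0.4986)/-0.1730 = -0.6960/-0.1730 = 4.02 s.

4.02 s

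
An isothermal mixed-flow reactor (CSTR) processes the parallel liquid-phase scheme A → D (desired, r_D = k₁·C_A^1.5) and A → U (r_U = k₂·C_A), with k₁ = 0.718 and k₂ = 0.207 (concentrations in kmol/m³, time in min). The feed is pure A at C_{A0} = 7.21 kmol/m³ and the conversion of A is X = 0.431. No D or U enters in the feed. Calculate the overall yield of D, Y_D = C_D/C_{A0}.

0.377

Exit C_A = C_{A0}(1−X) = 7.21×0.569 = 4.102 kmol/m³.
Rates in a CSTR are evaluated at the outlet concentration: r_D = 0.718×4.102^1.5 = 5.966, r_U = 0.207×4.102 = 0.8492.
Fraction of consumed A going to D: r_D/(r_D+r_U) = 0.8754.
C_D = 0.8754·C_{A0}·X = 0.8754×7.21×0.431 = 2.72 kmol/m³; Y_D = C_D/C_{A0} = 0.377.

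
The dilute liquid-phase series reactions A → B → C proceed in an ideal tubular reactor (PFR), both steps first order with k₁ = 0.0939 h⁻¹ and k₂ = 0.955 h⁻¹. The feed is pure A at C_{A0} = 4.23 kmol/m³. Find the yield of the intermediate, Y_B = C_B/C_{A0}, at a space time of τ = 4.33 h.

The intermediate concentration in a first-order A→B→C sequence is C_B = k₁C_{A0}(e^(−k₁τ) − e^(−k₂τ))/(k₂−k₁).
e^(−k₁τ) = e^(−0.0939×4.33) = e^(−0.4066) = 0.6659; e^(−k₂τ) = e^(−4.135) = 0.01600.
C_B = 0.0939×4.23/(0.955−0.0939) × (0.6659−0.01600) = 0.4613×0.6499 = 0.2998 kmol/m³.
Y_B = C_B/C_{A0} = 0.2998/4.23 = 0.0709.

0.0709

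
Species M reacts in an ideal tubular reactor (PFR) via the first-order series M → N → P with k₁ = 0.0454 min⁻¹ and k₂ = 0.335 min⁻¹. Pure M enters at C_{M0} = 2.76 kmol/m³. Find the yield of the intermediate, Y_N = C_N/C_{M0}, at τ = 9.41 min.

Solving the coupled first-order balances gives C_N(τ) = [k₁/(k₂−k₁)]·C_{M0}·(e^(−k₁τ) − e^(−k₂τ)).
e^(−k₁τ) = e^(−0.0454×9.41) = e^(−0.4272) = 0.6523; e^(−k₂τ) = e^(−3.152) = 0.04275.
C_N = 0.0454×2.76/(0.335−0.0454) × (0.6523−0.04275) = 0.4327×0.6096 = 0.2637 kmol/m³.
Y_N = C_N/C_{M0} = 0.2637/2.76 = 0.0956.

0.0956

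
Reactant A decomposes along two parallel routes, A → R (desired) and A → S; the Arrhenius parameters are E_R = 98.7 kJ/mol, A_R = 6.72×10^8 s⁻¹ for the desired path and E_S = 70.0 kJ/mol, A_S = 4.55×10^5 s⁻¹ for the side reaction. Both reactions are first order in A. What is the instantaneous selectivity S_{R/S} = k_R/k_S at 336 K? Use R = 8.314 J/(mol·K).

With equal orders, S_{R/S} = k_R/k_S = (A_R/A_S)·exp[(E_S−E_R)/(RT)].
(E_S−E_R)/(RT) = (70.0−98.7)×10³/(8.314×336) = -28700/2794 = -10.27.
k_R/k_S = (6.72×10^8/4.55×10^5)·exp(-10.27) = 1477 × 3.452×10^-5 = 0.0510.

0.0510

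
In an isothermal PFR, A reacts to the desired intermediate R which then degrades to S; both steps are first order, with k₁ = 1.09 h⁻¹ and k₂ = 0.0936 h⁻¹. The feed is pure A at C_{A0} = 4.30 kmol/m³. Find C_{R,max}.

Evaluating C_R at τ_opt = ln(k₂/k₁)/(k₂−k₁) gives C_{R,max}/C_{A0} = (k₁/k₂)^[k₂/(k₂−k₁)].
= (1.09/0.0936)^(0.0936/(0.0936−1.09)) = (11.65)^(-0.09394) = 0.7940.
C_{R,max} = 0.7940×4.30 = 3.41 kmol/m³.

3.41 kmol/m³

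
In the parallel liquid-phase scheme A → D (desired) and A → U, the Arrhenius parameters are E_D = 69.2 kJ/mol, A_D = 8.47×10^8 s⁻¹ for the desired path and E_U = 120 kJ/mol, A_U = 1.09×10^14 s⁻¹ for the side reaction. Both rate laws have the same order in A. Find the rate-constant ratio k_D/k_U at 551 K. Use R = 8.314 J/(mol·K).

k_D/k_U = (A_D/A_U)·exp[−(E_D−E_U)/(RT)] = (A_D/A_U)·exp[(E_U−E_D)/(RT)].
(E_U−E_D)/(RT) = (120−69.2)×10³/(8.314×551) = 50800/4581 = 11.09.
k_D/k_U = (8.47×10^8/1.09×10^14)·exp(11.09) = 7.771×10^-6 × 65463 = 0.509.
Since E_D < E_U, lowering the temperature improves selectivity toward D.

0.509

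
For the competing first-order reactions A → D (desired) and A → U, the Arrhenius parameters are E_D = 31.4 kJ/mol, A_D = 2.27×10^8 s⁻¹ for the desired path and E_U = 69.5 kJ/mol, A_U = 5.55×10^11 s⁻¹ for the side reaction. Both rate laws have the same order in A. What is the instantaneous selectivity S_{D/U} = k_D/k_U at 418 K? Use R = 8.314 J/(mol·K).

23.6

With equal orders, S_{D/U} = k_D/k_U = (A_D/A_U)·exp[(E_U−E_D)/(RT)].
(E_U−E_D)/(RT) = (69.5−31.4)×10³/(8.314×418) = 38100/3475 = 10.96.
k_D/k_U = (2.27×10^8/5.55×10^11)·exp(10.96) = 4.090×10^-4 × 57713 = 23.6.
Since E_D < E_U, lowering the temperature improves selectivity toward D.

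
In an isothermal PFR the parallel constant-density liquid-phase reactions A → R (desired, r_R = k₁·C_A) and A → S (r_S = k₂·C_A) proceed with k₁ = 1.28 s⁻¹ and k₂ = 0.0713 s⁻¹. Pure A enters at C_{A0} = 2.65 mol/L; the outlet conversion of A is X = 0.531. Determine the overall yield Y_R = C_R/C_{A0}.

C_A = C_{A0}(1−X) = 1.243 mol/L.
Both paths are first order in A, so the instantaneous fraction to R is constant: dC_R/d(−C_A) = k₁/(k₁+k₂) = 0.9472.
C_R = 0.9472·(C_{A0}−C_A) = 0.9472×1.407 = 1.33 mol/L.
Y_R = C_R/C_{A0} = 1.333/2.65 = 0.503.

0.503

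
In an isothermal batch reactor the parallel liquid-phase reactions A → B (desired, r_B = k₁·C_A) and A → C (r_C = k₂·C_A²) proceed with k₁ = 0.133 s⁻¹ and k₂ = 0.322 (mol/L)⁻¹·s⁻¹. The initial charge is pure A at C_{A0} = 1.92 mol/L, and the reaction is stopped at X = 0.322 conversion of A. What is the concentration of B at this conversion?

0.127 mol/L

C_A = C_{A0}(1−X) = 1.302 mol/L.
Along a PFR/batch, dC_B/dC_A = −r_B/(r_B+r_C) = −k₁/(k₁+k₂·C_A).
Integrating from C_{A0} to C_A: C_B = (0.133/0.322)·ln[(0.133+0.322·1.92)/(0.133+0.322·1.30)] = 0.4130·ln(0.7512/0.5522) = 0.1272 mol/L.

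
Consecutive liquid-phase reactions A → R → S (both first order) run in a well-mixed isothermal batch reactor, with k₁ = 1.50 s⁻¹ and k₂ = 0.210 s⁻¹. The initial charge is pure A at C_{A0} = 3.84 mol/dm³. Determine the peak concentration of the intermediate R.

At the optimum, C_{R,max}/C_{A0} = (k₁/k₂)^[k₂/(k₂−k₁)].
= (1.50/0.210)^(0.210/(0.210−1.50)) = (7.143)^(-0.1628) = 0.7261.
C_{R,max} = 0.7261×3.84 = 2.79 mol/dm³.

2.79 mol/dm³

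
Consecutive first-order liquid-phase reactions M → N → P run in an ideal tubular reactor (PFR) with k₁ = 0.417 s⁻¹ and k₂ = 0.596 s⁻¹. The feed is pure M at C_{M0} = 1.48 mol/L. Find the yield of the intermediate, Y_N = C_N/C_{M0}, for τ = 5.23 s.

0.160

For first-order series with pure M initially, C_N(τ) = k₁C_{M0}/(k₂−k₁)·(e^(−k₁τ) − e^(−k₂τ)).
e^(−k₁τ) = e^(−0.417×5.23) = e^(−2.181) = 0.1129; e^(−k₂τ) = e^(−3.117) = 0.04429.
C_N = 0.417×1.48/(0.596−0.417) × (0.1129−0.04429) = 3.448×0.06865 = 0.2367 mol/L.
Y_N = C_N/C_{M0} = 0.2367/1.48 = 0.160.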